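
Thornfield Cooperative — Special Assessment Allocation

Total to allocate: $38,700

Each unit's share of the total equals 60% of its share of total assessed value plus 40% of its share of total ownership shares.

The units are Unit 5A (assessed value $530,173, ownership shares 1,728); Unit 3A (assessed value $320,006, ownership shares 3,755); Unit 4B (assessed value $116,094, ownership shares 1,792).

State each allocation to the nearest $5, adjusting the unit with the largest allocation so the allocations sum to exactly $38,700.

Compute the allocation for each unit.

Unit 5A: $16,415; Unit 3A: $15,680; Unit 4B: $6,605

Assessed value total 966,273; ownership shares total 7,275.
Composite weights (60% assessed value + 40% ownership shares): Unit 5A 0.4242; Unit 3A 0.4052; Unit 4B 0.1706.
Unrounded shares: Unit 5A 16,417.21; Unit 3A 15,679.92; Unit 4B 6,602.87.
Rounded to nearest $5: Unit 5A $16,415; Unit 3A $15,680; Unit 4B $6,605. Sum = $38,700.
No rounding difference to absorb.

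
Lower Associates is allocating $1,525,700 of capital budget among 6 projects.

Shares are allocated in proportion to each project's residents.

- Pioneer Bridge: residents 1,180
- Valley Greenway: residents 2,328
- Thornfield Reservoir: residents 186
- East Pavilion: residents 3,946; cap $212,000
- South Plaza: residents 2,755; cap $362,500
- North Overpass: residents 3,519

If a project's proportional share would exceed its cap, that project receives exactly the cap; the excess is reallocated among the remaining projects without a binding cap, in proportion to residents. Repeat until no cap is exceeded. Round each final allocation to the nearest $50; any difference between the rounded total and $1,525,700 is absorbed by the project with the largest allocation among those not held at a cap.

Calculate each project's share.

Pioneer Bridge: $155,600 · Valley Greenway: $307,000 · Thornfield Reservoir: $24,550 · East Pavilion: $212,000 · South Plaza: $362,500 · North Overpass: $464,050

Combined residents = 13,914.
Unconstrained shares: Pioneer Bridge 129,389.54; Valley Greenway 255,270.20; Thornfield Reservoir 20,395.30; East Pavilion 432,687.38; South Plaza 302,091.67; North Overpass 385,865.91.
Capped: East Pavilion ($212,000); remaining pool $1,313,700 reallocated over remaining residents 9,968.
Capped: South Plaza ($362,500); remaining pool $951,200 reallocated over remaining residents 7,213.
Shares after redistribution: Pioneer Bridge 155,610.15 → $155,600; Valley Greenway 307,000.36 → $307,000; Thornfield Reservoir 24,528.38 → $24,550; North Overpass 464,061.11 → $464,050.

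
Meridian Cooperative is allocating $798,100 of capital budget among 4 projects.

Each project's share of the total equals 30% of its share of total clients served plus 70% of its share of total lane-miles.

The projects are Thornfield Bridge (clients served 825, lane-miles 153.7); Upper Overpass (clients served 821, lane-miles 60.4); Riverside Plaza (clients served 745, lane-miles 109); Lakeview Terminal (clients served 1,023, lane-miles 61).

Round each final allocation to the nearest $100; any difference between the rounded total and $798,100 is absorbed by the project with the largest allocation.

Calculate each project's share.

Thornfield Bridge: $281,400 · Upper Overpass: $145,400 · Riverside Plaza: $210,800 · Lakeview Terminal: $160,500

Totals — clients served 3,414, lane-miles 384.1.
Blended shares (30% clients served + 70% lane-miles): Thornfield Bridge 0.3526; Upper Overpass 0.1822; Riverside Plaza 0.2641; Lakeview Terminal 0.2011.
Proportional shares: Thornfield Bridge 281,414.01; Upper Overpass 145,429.47; Riverside Plaza 210,787.72; Lakeview Terminal 160,468.79.
Rounded to nearest $100: Thornfield Bridge $281,400; Upper Overpass $145,400; Riverside Plaza $210,800; Lakeview Terminal $160,500. Sum = $798,100.
No rounding difference to absorb.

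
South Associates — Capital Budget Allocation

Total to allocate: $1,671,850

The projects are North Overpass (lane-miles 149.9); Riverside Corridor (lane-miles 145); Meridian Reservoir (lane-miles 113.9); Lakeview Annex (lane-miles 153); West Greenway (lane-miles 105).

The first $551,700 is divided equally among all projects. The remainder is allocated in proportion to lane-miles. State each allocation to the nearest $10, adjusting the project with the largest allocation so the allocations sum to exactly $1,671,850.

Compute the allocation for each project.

Equal tier: $551,700 ÷ 5 = $110,340 apiece.
Remainder $1,120,150 by lane-miles (total 666.8): North Overpass 251,815.36 → $251,820; Riverside Corridor 243,583.91 → $243,580; Meridian Reservoir 191,339.36 → $191,340; Lakeview Annex 257,023.02 → $257,020; West Greenway 176,388.35 → $176,390.
Totals: North Overpass $110,340 + $251,820 = $362,160; Riverside Corridor $110,340 + $243,580 = $353,920; Meridian Reservoir $110,340 + $191,340 = $301,680; Lakeview Annex $110,340 + $257,020 = $367,360; West Greenway $110,340 + $176,390 = $286,730.

North Overpass: $362,160; Riverside Corridor: $353,920; Meridian Reservoir: $301,680; Lakeview Annex: $367,360; West Greenway: $286,730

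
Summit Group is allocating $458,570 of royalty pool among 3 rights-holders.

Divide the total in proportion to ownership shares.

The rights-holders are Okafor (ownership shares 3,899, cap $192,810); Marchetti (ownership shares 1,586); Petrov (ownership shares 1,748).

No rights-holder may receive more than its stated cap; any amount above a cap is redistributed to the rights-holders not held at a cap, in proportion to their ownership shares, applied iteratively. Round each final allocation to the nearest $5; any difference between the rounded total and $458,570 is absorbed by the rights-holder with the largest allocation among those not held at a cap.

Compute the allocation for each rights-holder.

Okafor: $192,810; Marchetti: $126,425; Petrov: $139,335

Sum of ownership shares: 7,233.
Pro-rata shares before constraints: Okafor 247,195.41; Marchetti 100,551.92; Petrov 110,822.67.
Capped: Okafor ($192,810); residual $265,760 reallocated over remaining ownership shares 3,334.
Shares after redistribution: Marchetti 126,423.32 → $126,425; Petrov 139,336.68 → $139,335.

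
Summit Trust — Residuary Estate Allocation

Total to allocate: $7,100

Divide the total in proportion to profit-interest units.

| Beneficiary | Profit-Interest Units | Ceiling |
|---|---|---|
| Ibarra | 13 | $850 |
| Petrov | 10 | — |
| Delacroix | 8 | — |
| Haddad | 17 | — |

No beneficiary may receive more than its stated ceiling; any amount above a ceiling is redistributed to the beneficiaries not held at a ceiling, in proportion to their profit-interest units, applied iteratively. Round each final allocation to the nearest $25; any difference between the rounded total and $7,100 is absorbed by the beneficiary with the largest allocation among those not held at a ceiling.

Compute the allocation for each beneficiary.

Ibarra: $850; Petrov: $1,775; Delacroix: $1,425; Haddad: $3,050

Total profit-interest units = 48.
Pro-rata shares before constraints: Ibarra 1,922.92; Petrov 1,479.17; Delacroix 1,183.33; Haddad 2,514.58.
Cap binds for Ibarra ($850); remaining pool $6,250 reallocated over remaining profit-interest units 35.
Remaining shares: Petrov 1,785.71 → $1,775; Delacroix 1,428.57 → $1,425; Haddad 3,035.71 → $3,025.
Rounding difference +$25 applied to Haddad → $3,050.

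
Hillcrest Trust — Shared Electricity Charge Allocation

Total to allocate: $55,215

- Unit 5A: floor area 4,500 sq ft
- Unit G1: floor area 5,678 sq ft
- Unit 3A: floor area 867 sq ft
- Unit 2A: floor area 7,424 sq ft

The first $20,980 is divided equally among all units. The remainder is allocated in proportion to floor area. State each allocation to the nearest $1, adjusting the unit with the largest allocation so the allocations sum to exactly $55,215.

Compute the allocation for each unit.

Unit 5A: $13,586 | Unit G1: $15,770 | Unit 3A: $6,852 | Unit 2A: $19,007

$20,980 shared equally gives $5,245 per unit.
Remainder $34,235 by floor area (total 18,469): Unit 5A 8,341.41 → $8,341; Unit G1 10,525.01 → $10,525; Unit 3A 1,607.11 → $1,607; Unit 2A 13,761.47 → $13,761.
Rounding difference +$1 on remainder applied to Unit 2A.
Totals: Unit 5A $5,245 + $8,341 = $13,586; Unit G1 $5,245 + $10,525 = $15,770; Unit 3A $5,245 + $1,607 = $6,852; Unit 2A $5,245 + $13,762 = $19,007.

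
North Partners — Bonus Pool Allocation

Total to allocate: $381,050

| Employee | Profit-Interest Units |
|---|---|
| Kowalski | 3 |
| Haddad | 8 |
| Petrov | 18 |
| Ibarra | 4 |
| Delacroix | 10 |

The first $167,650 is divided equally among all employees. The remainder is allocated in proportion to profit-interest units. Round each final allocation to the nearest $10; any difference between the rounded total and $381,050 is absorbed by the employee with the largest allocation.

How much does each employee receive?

Kowalski: $48,420 · Haddad: $73,230 · Petrov: $122,860 · Ibarra: $53,380 · Delacroix: $83,160

First tranche $167,650 split equally: $33,530 each.
Remainder $213,400 by profit-interest units (total 43): Kowalski 14,888.37 → $14,890; Haddad 39,702.33 → $39,700; Petrov 89,330.23 → $89,330; Ibarra 19,851.16 → $19,850; Delacroix 49,627.91 → $49,630.
Totals: Kowalski $33,530 + $14,890 = $48,420; Haddad $33,530 + $39,700 = $73,230; Petrov $33,530 + $89,330 = $122,860; Ibarra $33,530 + $19,850 = $53,380; Delacroix $33,530 + $49,630 = $83,160.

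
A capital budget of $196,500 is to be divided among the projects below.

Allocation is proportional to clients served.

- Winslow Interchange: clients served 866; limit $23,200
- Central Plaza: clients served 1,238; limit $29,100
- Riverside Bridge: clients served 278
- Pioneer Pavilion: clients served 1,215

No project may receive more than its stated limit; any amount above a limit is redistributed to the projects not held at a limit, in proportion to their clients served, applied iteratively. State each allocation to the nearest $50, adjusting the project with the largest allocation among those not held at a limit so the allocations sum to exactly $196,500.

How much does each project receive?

Combined clients served = 3,597.
Pro-rata shares before constraints: Winslow Interchange 47,308.59; Central Plaza 67,630.53; Riverside Bridge 15,186.82; Pioneer Pavilion 66,374.06.
Cap binds for Winslow Interchange ($23,200), Central Plaza ($29,100); balance $144,200 reallocated over remaining clients served 1,493.
Redistributed shares: Riverside Bridge 26,850.37 → $26,850; Pioneer Pavilion 117,349.63 → $117,350.

Winslow Interchange: $23,200; Central Plaza: $29,100; Riverside Bridge: $26,850; Pioneer Pavilion: $117,350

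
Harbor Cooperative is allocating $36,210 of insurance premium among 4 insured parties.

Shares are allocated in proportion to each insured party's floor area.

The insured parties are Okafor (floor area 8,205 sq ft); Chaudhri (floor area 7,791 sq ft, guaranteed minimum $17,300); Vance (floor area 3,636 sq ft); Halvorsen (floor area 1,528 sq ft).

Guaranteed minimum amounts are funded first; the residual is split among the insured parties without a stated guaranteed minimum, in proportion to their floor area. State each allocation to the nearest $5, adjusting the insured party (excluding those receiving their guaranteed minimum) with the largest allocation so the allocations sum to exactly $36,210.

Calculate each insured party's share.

Fund the minimums — Chaudhri $17,300. Balance $18,910.
Balance split over remaining floor area 13,369: Okafor 11,605.70 → $11,605; Vance 5,143.00 → $5,145; Halvorsen 2,161.30 → $2,160.

Okafor: $11,605 | Chaudhri: $17,300 | Vance: $5,145 | Halvorsen: $2,160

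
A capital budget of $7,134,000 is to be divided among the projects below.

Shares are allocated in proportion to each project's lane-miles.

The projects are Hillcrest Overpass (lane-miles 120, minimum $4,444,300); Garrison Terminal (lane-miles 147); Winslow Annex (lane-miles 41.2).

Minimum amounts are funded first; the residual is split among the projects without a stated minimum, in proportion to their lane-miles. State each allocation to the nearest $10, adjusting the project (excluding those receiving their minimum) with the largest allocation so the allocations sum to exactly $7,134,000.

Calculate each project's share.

Minimums first: Hillcrest Overpass $4,444,300. Balance $2,689,700.
Balance split over remaining lane-miles 188.2: Garrison Terminal 2,100,881.51 → $2,100,880; Winslow Annex 588,818.49 → $588,820.

Hillcrest Overpass: $4,444,300; Garrison Terminal: $2,100,880; Winslow Annex: $588,820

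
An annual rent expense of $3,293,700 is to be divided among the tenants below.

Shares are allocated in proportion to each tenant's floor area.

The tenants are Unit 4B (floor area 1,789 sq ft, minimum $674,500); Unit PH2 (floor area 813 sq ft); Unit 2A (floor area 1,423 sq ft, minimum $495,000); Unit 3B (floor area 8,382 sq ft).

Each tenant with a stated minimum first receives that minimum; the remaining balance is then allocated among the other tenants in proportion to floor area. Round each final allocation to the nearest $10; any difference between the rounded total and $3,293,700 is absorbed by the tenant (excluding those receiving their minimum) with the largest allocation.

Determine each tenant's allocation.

Unit 4B: $674,500 | Unit PH2: $187,820 | Unit 2A: $495,000 | Unit 3B: $1,936,380

Minimums first: Unit 4B $674,500; Unit 2A $495,000. Remaining pool $2,124,200.
Remaining pool split over remaining floor area 9,195: Unit PH2 187,816.70 → $187,820; Unit 3B 1,936,383.30 → $1,936,380.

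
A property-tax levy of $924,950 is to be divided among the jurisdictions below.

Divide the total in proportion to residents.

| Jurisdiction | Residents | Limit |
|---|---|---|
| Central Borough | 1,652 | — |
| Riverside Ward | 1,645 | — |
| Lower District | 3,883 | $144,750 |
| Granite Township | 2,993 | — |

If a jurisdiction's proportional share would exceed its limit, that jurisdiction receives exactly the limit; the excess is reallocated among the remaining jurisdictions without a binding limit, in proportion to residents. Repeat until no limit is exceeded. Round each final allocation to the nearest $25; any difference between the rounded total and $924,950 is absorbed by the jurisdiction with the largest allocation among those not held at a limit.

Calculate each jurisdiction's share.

Central Borough: $204,900 | Riverside Ward: $204,050 | Lower District: $144,750 | Granite Township: $371,250

Total residents = 10,173.
Pro-rata shares before constraints: Central Borough 150,203.22; Riverside Ward 149,566.77; Lower District 353,050.31; Granite Township 272,129.69.
Held at cap: Lower District ($144,750); remaining pool $780,200 reallocated over remaining residents 6,290.
Redistributed shares: Central Borough 204,911.03 → $204,900; Riverside Ward 204,042.77 → $204,050; Granite Township 371,246.20 → $371,250.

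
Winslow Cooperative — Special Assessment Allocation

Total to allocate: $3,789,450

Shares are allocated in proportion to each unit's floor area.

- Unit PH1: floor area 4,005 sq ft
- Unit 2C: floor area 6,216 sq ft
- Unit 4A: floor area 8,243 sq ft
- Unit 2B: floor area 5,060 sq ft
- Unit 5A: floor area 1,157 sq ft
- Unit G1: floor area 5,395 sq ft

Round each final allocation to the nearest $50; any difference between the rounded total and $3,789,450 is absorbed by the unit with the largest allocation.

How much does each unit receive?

Unit PH1: $504,600 | Unit 2C: $783,200 | Unit 4A: $1,038,550 | Unit 2B: $637,550 | Unit 5A: $145,800 | Unit G1: $679,750

Combined floor area = 30,076.
Raw shares: Unit PH1 4,005/30,076 × $3,789,450 = 504,613.22; Unit 2C 6,216/30,076 × $3,789,450 = 783,189.96; Unit 4A 8,243/30,076 × $3,789,450 = 1,038,583.47; Unit 2B 5,060/30,076 × $3,789,450 = 637,538.80; Unit 5A 1,157/30,076 × $3,789,450 = 145,777.15; Unit G1 5,395/30,076 × $3,789,450 = 679,747.40.
After rounding ($50): Unit PH1 $504,600; Unit 2C $783,200; Unit 4A $1,038,600; Unit 2B $637,550; Unit 5A $145,800; Unit G1 $679,750. Sum = $3,789,500.
Difference $3,789,450 − $3,789,500 = −$50 applied to largest allocation (Unit 4A): Unit 4A becomes $1,038,550.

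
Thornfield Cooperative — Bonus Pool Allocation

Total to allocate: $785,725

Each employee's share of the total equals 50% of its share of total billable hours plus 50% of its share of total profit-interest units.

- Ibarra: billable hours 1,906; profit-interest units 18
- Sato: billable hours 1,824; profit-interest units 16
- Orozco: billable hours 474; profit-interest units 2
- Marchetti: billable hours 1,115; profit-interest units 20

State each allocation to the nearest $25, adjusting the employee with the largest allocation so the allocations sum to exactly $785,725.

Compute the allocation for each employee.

Ibarra: $267,050 | Sato: $246,975 | Orozco: $49,050 | Marchetti: $222,650

Billable hours total 5,319; profit-interest units total 56.
Composite weights (50% billable hours + 50% profit-interest units): Ibarra 0.3399; Sato 0.3143; Orozco 0.0624; Marchetti 0.2834.
Unrounded shares: Ibarra 267,054.81; Sato 246,967.47; Orozco 49,040.55; Marchetti 222,662.18.
At nearest $25: Ibarra $267,050; Sato $246,975; Orozco $49,050; Marchetti $222,650. Sum = $785,725.
Rounded total matches; no reconciliation needed.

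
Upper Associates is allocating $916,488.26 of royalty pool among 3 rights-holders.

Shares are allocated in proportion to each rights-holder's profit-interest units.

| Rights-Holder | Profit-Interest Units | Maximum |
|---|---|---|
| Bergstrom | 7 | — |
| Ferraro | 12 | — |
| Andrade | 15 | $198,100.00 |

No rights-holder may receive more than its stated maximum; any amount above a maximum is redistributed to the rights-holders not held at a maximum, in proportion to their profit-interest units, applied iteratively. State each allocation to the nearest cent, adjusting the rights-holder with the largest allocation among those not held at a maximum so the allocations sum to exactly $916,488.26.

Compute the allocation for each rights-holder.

Bergstrom: $264,669.36 | Ferraro: $453,718.90 | Andrade: $198,100.00

Total profit-interest units = 34.
Unconstrained shares: Bergstrom 188,688.7594; Ferraro 323,466.4447; Andrade 404,333.0559.
Capped: Andrade ($198,100.00); balance $718,388.26 reallocated over remaining profit-interest units 19.
Redistributed shares: Bergstrom 264,669.3589 → $264,669.36; Ferraro 453,718.9011 → $453,718.90.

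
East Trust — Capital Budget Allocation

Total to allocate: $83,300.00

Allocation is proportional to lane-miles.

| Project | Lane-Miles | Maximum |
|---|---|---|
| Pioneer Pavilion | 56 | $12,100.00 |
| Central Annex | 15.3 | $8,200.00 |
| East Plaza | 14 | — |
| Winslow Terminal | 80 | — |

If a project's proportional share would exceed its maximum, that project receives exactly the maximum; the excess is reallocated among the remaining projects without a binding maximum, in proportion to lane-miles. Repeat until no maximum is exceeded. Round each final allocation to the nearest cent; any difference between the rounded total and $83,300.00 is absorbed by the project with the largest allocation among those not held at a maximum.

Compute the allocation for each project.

Pioneer Pavilion: $12,100.00 | Central Annex: $8,200.00 | East Plaza: $9,382.98 | Winslow Terminal: $53,617.02

Combined lane-miles = 165.3.
Proportional shares (ignoring caps): Pioneer Pavilion 28,220.2057; Central Annex 7,710.1633; East Plaza 7,055.0514; Winslow Terminal 40,314.5796.
Capped: Pioneer Pavilion ($12,100.00); balance $71,200.00 reallocated over remaining lane-miles 109.3.
Capped: Central Annex ($8,200.00); balance $63,000.00 reallocated over remaining lane-miles 94.
Remaining shares: East Plaza 9,382.9787 → $9,382.98; Winslow Terminal 53,617.0213 → $53,617.02.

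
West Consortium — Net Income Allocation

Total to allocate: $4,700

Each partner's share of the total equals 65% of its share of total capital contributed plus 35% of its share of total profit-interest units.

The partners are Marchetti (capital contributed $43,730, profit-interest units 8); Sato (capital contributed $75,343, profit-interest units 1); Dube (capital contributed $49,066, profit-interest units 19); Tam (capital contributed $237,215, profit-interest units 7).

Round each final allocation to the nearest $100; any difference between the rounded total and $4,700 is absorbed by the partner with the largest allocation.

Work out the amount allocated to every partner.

Marchetti: $700 | Sato: $600 | Dube: $1,300 | Tam: $2,100

Totals — capital contributed 405,354, profit-interest units 35.
Composite weights (65% capital contributed + 35% profit-interest units): Marchetti 0.1501; Sato 0.1308; Dube 0.2687; Tam 0.4504.
Unrounded shares: Marchetti 705.58; Sato 614.83; Dube 1,262.79; Tam 2,116.80.
After rounding ($100): Marchetti $700; Sato $600; Dube $1,300; Tam $2,100. Sum = $4,700.
Rounded total matches; no reconciliation needed.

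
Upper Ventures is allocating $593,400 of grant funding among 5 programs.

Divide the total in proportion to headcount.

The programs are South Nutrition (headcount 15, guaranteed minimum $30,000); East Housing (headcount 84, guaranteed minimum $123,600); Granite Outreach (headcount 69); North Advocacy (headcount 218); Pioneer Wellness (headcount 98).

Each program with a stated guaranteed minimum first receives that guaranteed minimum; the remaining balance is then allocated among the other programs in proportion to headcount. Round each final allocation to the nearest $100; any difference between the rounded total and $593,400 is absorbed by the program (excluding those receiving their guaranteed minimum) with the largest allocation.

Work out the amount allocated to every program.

Guaranteed amounts: South Nutrition $30,000; East Housing $123,600. Balance $439,800.
Balance split over remaining headcount 385: Granite Outreach 78,821.30 → $78,800; North Advocacy 249,029.61 → $249,000; Pioneer Wellness 111,949.09 → $111,900.
Rounding difference +$100 applied to North Advocacy → $249,100.

South Nutrition: $30,000 · East Housing: $123,600 · Granite Outreach: $78,800 · North Advocacy: $249,100 · Pioneer Wellness: $111,900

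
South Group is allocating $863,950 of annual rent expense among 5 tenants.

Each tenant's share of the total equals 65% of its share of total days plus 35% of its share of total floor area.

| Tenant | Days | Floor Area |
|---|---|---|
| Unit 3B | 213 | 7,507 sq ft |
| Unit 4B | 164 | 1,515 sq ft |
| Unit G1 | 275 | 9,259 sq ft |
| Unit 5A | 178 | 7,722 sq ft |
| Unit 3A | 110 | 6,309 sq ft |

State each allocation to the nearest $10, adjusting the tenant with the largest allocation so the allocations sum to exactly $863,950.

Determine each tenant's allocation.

Totals — days 940, floor area 32,312.
Composite weights (65% days + 35% floor area): Unit 3B 0.2286; Unit 4B 0.1298; Unit G1 0.2905; Unit 5A 0.2067; Unit 3A 0.1444.
Pro-rata amounts: Unit 3B 197,500.89; Unit 4B 112,153.30; Unit G1 250,936.04; Unit 5A 178,603.48; Unit 3A 124,756.30.
Rounded to nearest $10: Unit 3B $197,500; Unit 4B $112,150; Unit G1 $250,940; Unit 5A $178,600; Unit 3A $124,760. Sum = $863,950.
No rounding difference to absorb.

Unit 3B: $197,500; Unit 4B: $112,150; Unit G1: $250,940; Unit 5A: $178,600; Unit 3A: $124,760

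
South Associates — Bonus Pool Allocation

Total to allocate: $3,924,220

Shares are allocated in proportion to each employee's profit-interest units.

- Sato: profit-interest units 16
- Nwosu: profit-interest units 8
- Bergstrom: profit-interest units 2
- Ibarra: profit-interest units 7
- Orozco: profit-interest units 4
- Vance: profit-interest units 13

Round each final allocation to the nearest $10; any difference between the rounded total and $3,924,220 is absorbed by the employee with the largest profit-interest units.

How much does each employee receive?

Sum of profit-interest units: 16 + 8 + 2 + 7 + 4 + 13 = 50.
Pro-rata amounts: Sato 1,255,750.40; Nwosu 627,875.20; Bergstrom 156,968.80; Ibarra 549,390.80; Orozco 313,937.60; Vance 1,020,297.20.
After rounding ($10): Sato $1,255,750; Nwosu $627,880; Bergstrom $156,970; Ibarra $549,390; Orozco $313,940; Vance $1,020,300. Sum = $3,924,230.
Difference $3,924,220 − $3,924,230 = −$10 applied to largest profit-interest units (Sato): Sato becomes $1,255,740.

Sato: $1,255,740 · Nwosu: $627,880 · Bergstrom: $156,970 · Ibarra: $549,390 · Orozco: $313,940 · Vance: $1,020,300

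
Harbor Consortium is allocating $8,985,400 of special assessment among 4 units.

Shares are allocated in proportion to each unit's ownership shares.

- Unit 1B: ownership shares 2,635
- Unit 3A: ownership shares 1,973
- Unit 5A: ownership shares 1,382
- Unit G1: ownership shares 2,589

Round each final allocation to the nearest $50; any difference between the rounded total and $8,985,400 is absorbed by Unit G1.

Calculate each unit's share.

Sum of ownership shares: 8,579.
Pro-rata amounts: Unit 1B 2,635/8,579 × $8,985,400 = 2,759,823.87; Unit 3A 1,973/8,579 × $8,985,400 = 2,066,463.95; Unit 5A 1,382/8,579 × $8,985,400 = 1,447,467.40; Unit G1 2,589/8,579 × $8,985,400 = 2,711,644.78.
Rounded to nearest $50: Unit 1B $2,759,800; Unit 3A $2,066,450; Unit 5A $1,447,450; Unit G1 $2,711,650. Sum = $8,985,350.
Difference $8,985,400 − $8,985,350 = +$50 applied to Unit G1: Unit G1 becomes $2,711,700.

Unit 1B: $2,759,800 | Unit 3A: $2,066,450 | Unit 5A: $1,447,450 | Unit G1: $2,711,700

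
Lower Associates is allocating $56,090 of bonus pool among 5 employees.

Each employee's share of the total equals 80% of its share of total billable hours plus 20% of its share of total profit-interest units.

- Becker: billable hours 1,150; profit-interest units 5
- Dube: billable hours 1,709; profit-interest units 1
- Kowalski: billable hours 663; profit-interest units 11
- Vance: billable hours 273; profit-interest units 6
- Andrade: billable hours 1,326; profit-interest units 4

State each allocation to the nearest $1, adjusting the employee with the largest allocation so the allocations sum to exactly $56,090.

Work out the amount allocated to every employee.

Totals — billable hours 5,121, profit-interest units 27.
Composite weights (80% billable hours + 20% profit-interest units): Becker 0.2167; Dube 0.2744; Kowalski 0.1851; Vance 0.0871; Andrade 0.2368.
Unrounded shares: Becker 12,154.11; Dube 15,390.34; Kowalski 10,379.74; Vance 4,885.01; Andrade 13,280.80.
Rounded to nearest $1: Becker $12,154; Dube $15,390; Kowalski $10,380; Vance $4,885; Andrade $13,281. Sum = $56,090.
Rounded total matches; no reconciliation needed.

Becker: $12,154 · Dube: $15,390 · Kowalski: $10,380 · Vance: $4,885 · Andrade: $13,281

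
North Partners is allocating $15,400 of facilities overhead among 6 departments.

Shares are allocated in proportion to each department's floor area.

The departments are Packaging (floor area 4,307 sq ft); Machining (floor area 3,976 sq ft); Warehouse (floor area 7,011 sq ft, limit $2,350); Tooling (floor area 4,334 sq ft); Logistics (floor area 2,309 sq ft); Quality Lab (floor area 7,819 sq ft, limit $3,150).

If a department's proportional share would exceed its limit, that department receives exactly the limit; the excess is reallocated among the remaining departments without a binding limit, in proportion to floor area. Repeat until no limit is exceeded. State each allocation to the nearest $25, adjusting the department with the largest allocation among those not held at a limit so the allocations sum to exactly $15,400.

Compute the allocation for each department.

Packaging: $2,850; Machining: $2,625; Warehouse: $2,350; Tooling: $2,900; Logistics: $1,525; Quality Lab: $3,150

Floor area total: 29,756.
Proportional shares (ignoring caps): Packaging 2,229.06; Machining 2,057.75; Warehouse 3,628.49; Tooling 2,243.03; Logistics 1,195.01; Quality Lab 4,046.67.
Held at cap: Warehouse ($2,350), Quality Lab ($3,150); residual $9,900 reallocated over remaining floor area 14,926.
Redistributed shares: Packaging 2,856.71 → $2,850; Machining 2,637.17 → $2,625; Tooling 2,874.62 → $2,875; Logistics 1,531.50 → $1,525.
Rounding difference +$25 applied to Tooling → $2,900.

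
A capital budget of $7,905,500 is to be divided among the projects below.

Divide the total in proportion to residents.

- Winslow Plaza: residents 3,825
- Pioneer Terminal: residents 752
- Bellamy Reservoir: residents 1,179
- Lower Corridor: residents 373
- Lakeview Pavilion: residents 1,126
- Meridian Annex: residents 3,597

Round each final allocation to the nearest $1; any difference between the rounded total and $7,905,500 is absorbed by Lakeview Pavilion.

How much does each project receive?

Winslow Plaza: $2,786,448 | Pioneer Terminal: $547,819 | Bellamy Reservoir: $858,882 | Lower Corridor: $271,724 | Lakeview Pavilion: $820,273 | Meridian Annex: $2,620,354

Total residents = 10,852.
Raw shares: Winslow Plaza 3,825/10,852 × $7,905,500 = 2,786,448.35; Pioneer Terminal 752/10,852 × $7,905,500 = 547,819.39; Bellamy Reservoir 1,179/10,852 × $7,905,500 = 858,881.73; Lower Corridor 373/10,852 × $7,905,500 = 271,724.24; Lakeview Pavilion 1,126/10,852 × $7,905,500 = 820,272.12; Meridian Annex 3,597/10,852 × $7,905,500 = 2,620,354.17.
After rounding ($1): Winslow Plaza $2,786,448; Pioneer Terminal $547,819; Bellamy Reservoir $858,882; Lower Corridor $271,724; Lakeview Pavilion $820,272; Meridian Annex $2,620,354. Sum = $7,905,499.
Difference $7,905,500 − $7,905,499 = +$1 applied to Lakeview Pavilion: Lakeview Pavilion becomes $820,273.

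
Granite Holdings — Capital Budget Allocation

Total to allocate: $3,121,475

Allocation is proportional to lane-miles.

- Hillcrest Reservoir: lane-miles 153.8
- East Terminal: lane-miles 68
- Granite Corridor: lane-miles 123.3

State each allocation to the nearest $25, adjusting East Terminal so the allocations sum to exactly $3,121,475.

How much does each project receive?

Sum of lane-miles: 345.1.
Unrounded shares: Hillcrest Reservoir 153.8/345.1 × $3,121,475 = 1,391,141.28; East Terminal 68/345.1 × $3,121,475 = 615,068.97; Granite Corridor 123.3/345.1 × $3,121,475 = 1,115,264.76.
After rounding ($25): Hillcrest Reservoir $1,391,150; East Terminal $615,075; Granite Corridor $1,115,275. Sum = $3,121,500.
Difference $3,121,475 − $3,121,500 = −$25 applied to East Terminal: East Terminal becomes $615,050.

Hillcrest Reservoir: $1,391,150 · East Terminal: $615,050 · Granite Corridor: $1,115,275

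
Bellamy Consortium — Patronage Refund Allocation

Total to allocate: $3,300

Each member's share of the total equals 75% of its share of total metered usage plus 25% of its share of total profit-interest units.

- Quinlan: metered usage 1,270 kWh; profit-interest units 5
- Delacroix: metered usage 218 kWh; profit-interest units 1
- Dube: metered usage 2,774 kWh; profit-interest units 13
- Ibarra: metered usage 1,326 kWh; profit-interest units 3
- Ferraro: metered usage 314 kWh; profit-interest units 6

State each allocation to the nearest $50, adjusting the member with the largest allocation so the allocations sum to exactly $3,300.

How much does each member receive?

Quinlan: $700; Delacroix: $100; Dube: $1,550; Ibarra: $650; Ferraro: $300

Totals — metered usage 5,902, profit-interest units 28.
Combined weights (75% metered usage + 25% profit-interest units): Quinlan 0.2060; Delacroix 0.0366; Dube 0.4686; Ibarra 0.1953; Ferraro 0.0935.
Raw shares: Quinlan 679.90; Delacroix 120.88; Dube 1,546.31; Ibarra 644.45; Ferraro 308.46.
At nearest $50: Quinlan $700; Delacroix $100; Dube $1,550; Ibarra $650; Ferraro $300. Sum = $3,300.
Rounded total matches; no reconciliation needed.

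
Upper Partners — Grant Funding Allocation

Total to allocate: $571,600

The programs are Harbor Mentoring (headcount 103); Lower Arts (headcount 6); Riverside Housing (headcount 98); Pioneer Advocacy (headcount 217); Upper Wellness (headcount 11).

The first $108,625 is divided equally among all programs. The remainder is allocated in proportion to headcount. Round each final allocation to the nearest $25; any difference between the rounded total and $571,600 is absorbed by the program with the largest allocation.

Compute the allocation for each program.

Equal tier: $108,625 ÷ 5 = $21,725 apiece.
Remainder $462,975 by headcount (total 435): Harbor Mentoring 109,623.97 → $109,625; Lower Arts 6,385.86 → $6,375; Riverside Housing 104,302.41 → $104,300; Pioneer Advocacy 230,955.34 → $230,950; Upper Wellness 11,707.41 → $11,700.
Rounding difference +$25 on remainder applied to Pioneer Advocacy.
Totals: Harbor Mentoring $21,725 + $109,625 = $131,350; Lower Arts $21,725 + $6,375 = $28,100; Riverside Housing $21,725 + $104,300 = $126,025; Pioneer Advocacy $21,725 + $230,975 = $252,700; Upper Wellness $21,725 + $11,700 = $33,425.

Harbor Mentoring: $131,350; Lower Arts: $28,100; Riverside Housing: $126,025; Pioneer Advocacy: $252,700; Upper Wellness: $33,425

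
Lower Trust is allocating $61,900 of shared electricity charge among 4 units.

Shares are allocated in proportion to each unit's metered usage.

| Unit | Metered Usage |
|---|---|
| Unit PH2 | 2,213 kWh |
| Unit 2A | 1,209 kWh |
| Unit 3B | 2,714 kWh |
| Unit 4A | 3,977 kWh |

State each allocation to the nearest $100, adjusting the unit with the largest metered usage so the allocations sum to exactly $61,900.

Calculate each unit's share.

Unit PH2: $13,500 | Unit 2A: $7,400 | Unit 3B: $16,600 | Unit 4A: $24,400

Sum of metered usage: 10,113.
Raw shares: Unit PH2 2,213/10,113 × $61,900 = 13,545.41; Unit 2A 1,209/10,113 × $61,900 = 7,400.09; Unit 3B 2,714/10,113 × $61,900 = 16,611.95; Unit 4A 3,977/10,113 × $61,900 = 24,342.56.
At nearest $100: Unit PH2 $13,500; Unit 2A $7,400; Unit 3B $16,600; Unit 4A $24,300. Sum = $61,800.
Difference $61,900 − $61,800 = +$100 applied to largest metered usage (Unit 4A): Unit 4A becomes $24,400.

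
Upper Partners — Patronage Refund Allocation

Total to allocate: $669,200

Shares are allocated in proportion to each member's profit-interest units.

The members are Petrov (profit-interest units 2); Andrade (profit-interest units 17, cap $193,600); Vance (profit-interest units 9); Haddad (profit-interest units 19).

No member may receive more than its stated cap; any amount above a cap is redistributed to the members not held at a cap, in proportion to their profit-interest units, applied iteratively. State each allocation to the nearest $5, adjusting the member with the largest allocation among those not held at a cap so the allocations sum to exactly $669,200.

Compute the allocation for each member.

Petrov: $31,705; Andrade: $193,600; Vance: $142,680; Haddad: $301,215

Total profit-interest units = 47.
Pro-rata shares before constraints: Petrov 28,476.60; Andrade 242,051.06; Vance 128,144.68; Haddad 270,527.66.
Capped: Andrade ($193,600); residual $475,600 reallocated over remaining profit-interest units 30.
Remaining shares: Petrov 31,706.67 → $31,705; Vance 142,680.00 → $142,680; Haddad 301,213.33 → $301,215.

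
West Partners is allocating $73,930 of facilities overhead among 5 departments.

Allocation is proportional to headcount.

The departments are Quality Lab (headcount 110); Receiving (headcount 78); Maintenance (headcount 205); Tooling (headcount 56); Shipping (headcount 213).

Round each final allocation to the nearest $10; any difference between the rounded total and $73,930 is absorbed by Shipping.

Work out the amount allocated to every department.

Total headcount = 662.
Raw shares: Quality Lab 110/662 × $73,930 = 12,284.44; Receiving 78/662 × $73,930 = 8,710.79; Maintenance 205/662 × $73,930 = 22,893.73; Tooling 56/662 × $73,930 = 6,253.90; Shipping 213/662 × $73,930 = 23,787.15.
Rounded to nearest $10: Quality Lab $12,280; Receiving $8,710; Maintenance $22,890; Tooling $6,250; Shipping $23,790. Sum = $73,920.
Difference $73,930 − $73,920 = +$10 applied to Shipping: Shipping becomes $23,800.

Quality Lab: $12,280 | Receiving: $8,710 | Maintenance: $22,890 | Tooling: $6,250 | Shipping: $23,800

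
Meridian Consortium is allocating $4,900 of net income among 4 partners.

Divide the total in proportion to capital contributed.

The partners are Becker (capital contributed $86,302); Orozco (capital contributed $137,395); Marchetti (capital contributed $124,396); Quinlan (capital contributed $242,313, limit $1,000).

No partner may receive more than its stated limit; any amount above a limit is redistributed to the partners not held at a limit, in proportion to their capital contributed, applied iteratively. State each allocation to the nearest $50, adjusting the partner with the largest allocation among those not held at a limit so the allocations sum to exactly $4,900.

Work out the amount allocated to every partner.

Becker: $950 · Orozco: $1,550 · Marchetti: $1,400 · Quinlan: $1,000

Total capital contributed = 590,406.
Unconstrained shares: Becker 716.25; Orozco 1,140.29; Marchetti 1,032.41; Quinlan 2,011.05.
Cap binds for Quinlan ($1,000); remaining pool $3,900 reallocated over remaining capital contributed 348,093.
Redistributed shares: Becker 966.92 → $950; Orozco 1,539.36 → $1,550; Marchetti 1,393.72 → $1,400.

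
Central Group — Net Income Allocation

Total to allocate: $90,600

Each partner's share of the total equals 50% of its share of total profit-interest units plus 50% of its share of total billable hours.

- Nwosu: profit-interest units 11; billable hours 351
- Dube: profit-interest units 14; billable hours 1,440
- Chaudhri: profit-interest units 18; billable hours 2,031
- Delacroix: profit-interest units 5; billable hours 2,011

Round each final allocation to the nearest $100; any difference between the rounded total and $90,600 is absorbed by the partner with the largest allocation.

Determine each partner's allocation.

Nwosu: $13,100 | Dube: $24,400 | Chaudhri: $32,800 | Delacroix: $20,300

Profit-interest units total 48; billable hours total 5,833.
Combined weights (50% profit-interest units + 50% billable hours): Nwosu 0.1447; Dube 0.2693; Chaudhri 0.3616; Delacroix 0.2245.
Proportional shares: Nwosu 13,107.17; Dube 24,395.77; Chaudhri 32,760.57; Delacroix 20,336.49.
At nearest $100: Nwosu $13,100; Dube $24,400; Chaudhri $32,800; Delacroix $20,300. Sum = $90,600.
No rounding difference to absorb.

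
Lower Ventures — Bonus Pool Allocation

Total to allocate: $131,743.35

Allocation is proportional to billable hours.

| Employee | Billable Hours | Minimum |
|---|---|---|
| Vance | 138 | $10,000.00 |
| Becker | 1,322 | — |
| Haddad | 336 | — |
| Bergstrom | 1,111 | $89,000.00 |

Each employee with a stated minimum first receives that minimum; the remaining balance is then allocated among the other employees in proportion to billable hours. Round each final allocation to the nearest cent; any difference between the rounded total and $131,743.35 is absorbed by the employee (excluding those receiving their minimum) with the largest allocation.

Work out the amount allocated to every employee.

Vance: $10,000.00 · Becker: $26,107.79 · Haddad: $6,635.56 · Bergstrom: $89,000.00

Guaranteed amounts: Vance $10,000.00; Bergstrom $89,000.00. Residual $32,743.35.
Residual split over remaining billable hours 1,658: Becker 26,107.7857 → $26,107.79; Haddad 6,635.5643 → $6,635.56.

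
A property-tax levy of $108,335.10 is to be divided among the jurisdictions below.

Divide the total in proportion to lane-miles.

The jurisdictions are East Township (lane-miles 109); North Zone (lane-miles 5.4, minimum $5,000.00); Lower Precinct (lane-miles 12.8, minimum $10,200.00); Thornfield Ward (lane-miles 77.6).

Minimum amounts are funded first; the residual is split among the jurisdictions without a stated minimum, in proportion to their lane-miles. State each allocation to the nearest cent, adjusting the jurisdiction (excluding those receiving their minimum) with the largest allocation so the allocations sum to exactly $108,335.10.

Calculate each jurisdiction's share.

Fund the minimums — North Zone $5,000.00; Lower Precinct $10,200.00. Remaining pool $93,135.10.
Remaining pool split over remaining lane-miles 186.6: East Township 54,403.6758 → $54,403.68; Thornfield Ward 38,731.4242 → $38,731.42.

East Township: $54,403.68 · North Zone: $5,000.00 · Lower Precinct: $10,200.00 · Thornfield Ward: $38,731.42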